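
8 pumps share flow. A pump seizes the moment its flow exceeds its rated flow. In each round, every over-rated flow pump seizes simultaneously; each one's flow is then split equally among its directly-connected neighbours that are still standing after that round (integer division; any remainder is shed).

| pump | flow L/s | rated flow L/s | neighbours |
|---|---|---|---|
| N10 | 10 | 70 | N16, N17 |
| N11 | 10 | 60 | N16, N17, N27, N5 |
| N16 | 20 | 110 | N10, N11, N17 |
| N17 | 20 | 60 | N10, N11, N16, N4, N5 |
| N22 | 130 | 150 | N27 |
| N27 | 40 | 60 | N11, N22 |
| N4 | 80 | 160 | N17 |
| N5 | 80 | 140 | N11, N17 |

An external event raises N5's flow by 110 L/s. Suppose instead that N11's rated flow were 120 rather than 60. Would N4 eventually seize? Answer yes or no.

no

With N11's rated flow at 120:
Round 1 — N5 at 190 > 140. N5 seizes.
  N5 sheds 190 L/s to N11, N17: 95 each.
    N11: 10+95 = 105 ≤ 120
    N17: 20+95 = 115 > 60
Round 2 — N17 seizes.
  N17 sheds 115 L/s to N10, N11, N16, N4: 28 each (3 lost).
    N10: 10+28 = 38 ≤ 70
    N11: 105+28 = 133 > 120
    N16: 20+28 = 48 ≤ 110
    N4: 80+28 = 108 ≤ 160
Round 3 — N11 seizes.
  N11 sheds 133 L/s to N16, N27: 66 each (1 lost).
    N16: 48+66 = 114 > 110
    N27: 40+66 = 106 > 60
Round 4 — N16, N27 seize.
  N16 sheds 114 L/s to N10: 114 each.
    N10: 38+114 = 152 > 70
  N27 sheds 106 L/s to N22: 106 each.
    N22: 130+106 = 236 > 150
Round 5 — N10, N22 seize.
  N10 sheds 152 L/s: no online neighbours, lost.
  N22 sheds 236 L/s: no online neighbours, lost.
No further seizures.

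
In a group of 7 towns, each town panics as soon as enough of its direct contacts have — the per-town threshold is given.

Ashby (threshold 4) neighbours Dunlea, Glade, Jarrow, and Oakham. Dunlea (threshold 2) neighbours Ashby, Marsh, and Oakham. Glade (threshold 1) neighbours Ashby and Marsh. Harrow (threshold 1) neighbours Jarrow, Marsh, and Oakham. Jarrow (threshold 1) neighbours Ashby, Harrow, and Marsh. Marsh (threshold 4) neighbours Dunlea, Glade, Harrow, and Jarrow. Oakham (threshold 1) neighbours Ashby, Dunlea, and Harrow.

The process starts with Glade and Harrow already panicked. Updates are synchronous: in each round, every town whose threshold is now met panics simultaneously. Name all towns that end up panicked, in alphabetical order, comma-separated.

Glade, Harrow, Jarrow, Oakham

Round 1 — Glade, Harrow panic (initial).
Round 2 — checking thresholds:
  Ashby: 1 of 4 neighbours < 4, holds.
  Jarrow: 1 of 3 neighbours ≥ 1, panics.
  Marsh: 2 of 4 neighbours < 4, holds.
  Oakham: 1 of 3 neighbours ≥ 1, panics.
Round 3 — no new panics; cascade stops.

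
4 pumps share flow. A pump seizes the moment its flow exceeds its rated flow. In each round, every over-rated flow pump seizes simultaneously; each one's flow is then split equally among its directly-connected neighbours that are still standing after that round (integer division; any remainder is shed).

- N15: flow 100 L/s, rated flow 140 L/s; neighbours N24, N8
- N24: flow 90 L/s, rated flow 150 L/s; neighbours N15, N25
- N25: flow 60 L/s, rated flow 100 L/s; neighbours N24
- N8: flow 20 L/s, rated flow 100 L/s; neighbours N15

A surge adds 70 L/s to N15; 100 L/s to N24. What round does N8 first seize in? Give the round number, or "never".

2

Round 1 — N15 at 170 > 140; N24 at 190 > 150. N15, N24 seize.
  N15 sheds 170 L/s to N8: 170 each.
    N8: 20+170 = 190 > 100
  N24 sheds 190 L/s to N25: 190 each.
    N25: 60+190 = 250 > 100
Round 2 — N25, N8 seize.
  N25 sheds 250 L/s: no online neighbours, lost.
  N8 sheds 190 L/s: no online neighbours, lost.
No further seizures.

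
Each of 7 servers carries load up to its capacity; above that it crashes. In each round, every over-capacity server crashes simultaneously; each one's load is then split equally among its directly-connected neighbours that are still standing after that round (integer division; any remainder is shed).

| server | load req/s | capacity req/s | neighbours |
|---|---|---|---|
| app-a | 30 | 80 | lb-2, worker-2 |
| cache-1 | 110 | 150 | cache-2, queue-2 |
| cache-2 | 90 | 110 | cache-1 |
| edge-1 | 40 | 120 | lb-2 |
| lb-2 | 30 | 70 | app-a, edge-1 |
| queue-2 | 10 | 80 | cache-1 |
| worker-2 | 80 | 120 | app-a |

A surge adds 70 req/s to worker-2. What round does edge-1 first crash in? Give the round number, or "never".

4

Round 1 — worker-2 at 150 > 120. worker-2 crashes.
  worker-2 sheds 150 req/s to app-a: 150 each.
    app-a: 30+150 = 180 > 80
Round 2 — app-a crashes.
  app-a sheds 180 req/s to lb-2: 180 each.
    lb-2: 30+180 = 210 > 70
Round 3 — lb-2 crashes.
  lb-2 sheds 210 req/s to edge-1: 210 each.
    edge-1: 40+210 = 250 > 120
Round 4 — edge-1 crashes.
  edge-1 sheds 250 req/s: no online neighbours, lost.
No further crashes.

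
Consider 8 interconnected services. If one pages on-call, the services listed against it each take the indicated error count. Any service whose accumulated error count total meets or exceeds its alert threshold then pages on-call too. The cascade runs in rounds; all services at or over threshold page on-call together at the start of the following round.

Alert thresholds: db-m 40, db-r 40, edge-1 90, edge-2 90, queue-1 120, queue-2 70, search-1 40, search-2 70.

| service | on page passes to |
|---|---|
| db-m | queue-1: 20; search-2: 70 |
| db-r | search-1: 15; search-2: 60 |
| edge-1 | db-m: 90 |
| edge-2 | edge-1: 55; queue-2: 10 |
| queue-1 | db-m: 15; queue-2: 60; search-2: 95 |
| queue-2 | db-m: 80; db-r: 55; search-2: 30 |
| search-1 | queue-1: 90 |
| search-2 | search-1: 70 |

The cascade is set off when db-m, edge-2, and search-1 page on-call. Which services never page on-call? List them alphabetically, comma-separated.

Round 1 — db-m, edge-2, search-1 page on-call (initial).
  edge-1: +55 → 55 < 90
  queue-1: +20+90 → 110 < 120
  queue-2: +10 → 10 < 70
  search-2: +70 → 70 ≥ 70
Round 2 — search-2 pages on-call.
No further pages.

db-r, edge-1, queue-1, queue-2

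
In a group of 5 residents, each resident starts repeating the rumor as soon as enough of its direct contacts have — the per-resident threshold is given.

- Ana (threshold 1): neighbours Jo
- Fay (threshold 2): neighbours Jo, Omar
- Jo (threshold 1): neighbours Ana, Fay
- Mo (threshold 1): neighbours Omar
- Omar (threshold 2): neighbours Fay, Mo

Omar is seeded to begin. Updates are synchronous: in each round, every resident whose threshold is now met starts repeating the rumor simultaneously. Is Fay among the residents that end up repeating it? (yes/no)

no

Round 1 — Omar starts repeating the rumor (initial).
Round 2 — checking thresholds:
  Fay: 1 of 2 neighbours < 2, holds.
  Mo: 1 of 1 neighbours ≥ 1, starts repeating the rumor.
Round 3 — no new spreads; cascade stops.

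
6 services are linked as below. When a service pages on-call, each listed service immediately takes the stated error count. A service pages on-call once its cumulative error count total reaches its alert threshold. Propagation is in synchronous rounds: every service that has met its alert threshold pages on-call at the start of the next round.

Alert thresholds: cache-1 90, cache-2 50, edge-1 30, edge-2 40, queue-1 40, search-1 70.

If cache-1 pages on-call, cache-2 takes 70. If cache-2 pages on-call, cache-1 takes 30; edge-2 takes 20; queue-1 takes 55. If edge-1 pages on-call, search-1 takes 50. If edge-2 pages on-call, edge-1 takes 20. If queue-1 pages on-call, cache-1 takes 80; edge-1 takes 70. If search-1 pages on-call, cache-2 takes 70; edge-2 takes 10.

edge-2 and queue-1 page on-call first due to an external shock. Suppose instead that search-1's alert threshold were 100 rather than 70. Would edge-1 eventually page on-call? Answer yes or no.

yes

With search-1's alert threshold at 100:
Round 1 — edge-2, queue-1 page on-call (initial).
  cache-1: +80 → 80 < 90
  edge-1: +20+70 → 90 ≥ 30
Round 2 — edge-1 pages on-call.
  search-1: +50 → 50 < 100
No further pages.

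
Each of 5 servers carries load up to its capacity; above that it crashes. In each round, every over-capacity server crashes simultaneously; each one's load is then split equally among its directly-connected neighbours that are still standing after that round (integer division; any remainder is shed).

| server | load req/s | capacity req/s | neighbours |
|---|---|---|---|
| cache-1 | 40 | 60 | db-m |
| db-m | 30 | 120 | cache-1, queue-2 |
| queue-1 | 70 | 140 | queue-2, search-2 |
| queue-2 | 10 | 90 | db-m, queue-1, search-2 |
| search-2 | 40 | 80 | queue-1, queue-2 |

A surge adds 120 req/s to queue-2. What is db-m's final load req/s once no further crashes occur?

Round 1 — queue-2 at 130 > 90. queue-2 crashes.
  queue-2 sheds 130 req/s to db-m, queue-1, search-2: 43 each (1 lost).
    db-m: 30+43 = 73 ≤ 120
    queue-1: 70+43 = 113 ≤ 140
    search-2: 40+43 = 83 > 80
Round 2 — search-2 crashes.
  search-2 sheds 83 req/s to queue-1: 83 each.
    queue-1: 113+83 = 196 > 140
Round 3 — queue-1 crashes.
  queue-1 sheds 196 req/s: no online neighbours, lost.
No further crashes.

73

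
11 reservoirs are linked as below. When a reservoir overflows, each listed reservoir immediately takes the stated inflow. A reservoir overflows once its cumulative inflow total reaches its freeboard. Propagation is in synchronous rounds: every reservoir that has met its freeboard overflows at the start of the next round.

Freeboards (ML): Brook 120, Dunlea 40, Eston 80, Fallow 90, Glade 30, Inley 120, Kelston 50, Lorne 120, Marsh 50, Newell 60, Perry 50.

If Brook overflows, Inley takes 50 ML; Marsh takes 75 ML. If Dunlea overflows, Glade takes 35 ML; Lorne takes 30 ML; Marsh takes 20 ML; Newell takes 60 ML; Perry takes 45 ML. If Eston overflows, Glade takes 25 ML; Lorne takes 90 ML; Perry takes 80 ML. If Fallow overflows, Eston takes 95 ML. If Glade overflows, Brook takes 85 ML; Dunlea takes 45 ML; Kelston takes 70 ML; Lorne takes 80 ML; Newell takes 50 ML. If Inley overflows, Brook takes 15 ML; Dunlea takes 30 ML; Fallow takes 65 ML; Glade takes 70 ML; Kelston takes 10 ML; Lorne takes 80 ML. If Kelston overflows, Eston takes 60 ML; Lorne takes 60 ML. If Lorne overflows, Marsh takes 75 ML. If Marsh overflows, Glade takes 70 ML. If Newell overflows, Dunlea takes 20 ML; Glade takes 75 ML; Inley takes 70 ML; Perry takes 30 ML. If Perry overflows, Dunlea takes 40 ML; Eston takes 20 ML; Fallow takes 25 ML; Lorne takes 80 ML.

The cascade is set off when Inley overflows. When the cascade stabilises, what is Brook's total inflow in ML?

Round 1 — Inley overflows (initial).
  Brook: +15 → 15 < 120
  Dunlea: +30 → 30 < 40
  Fallow: +65 → 65 < 90
  Glade: +70 → 70 ≥ 30
  Kelston: +10 → 10 < 50
  Lorne: +80 → 80 < 120
Round 2 — Glade overflows.
  Brook: +85 → 100 < 120
  Dunlea: +45 → 75 ≥ 40
  Kelston: +70 → 80 ≥ 50
  Lorne: +80 → 160 ≥ 120
  Newell: +50 → 50 < 60
Round 3 — Dunlea, Kelston, Lorne overflow.
  Eston: +60 → 60 < 80
  Marsh: +20+75 → 95 ≥ 50
  Newell: +60 → 110 ≥ 60
  Perry: +45 → 45 < 50
Round 4 — Marsh, Newell overflow.
  Perry: +30 → 75 ≥ 50
Round 5 — Perry overflows.
  Eston: +20 → 80 ≥ 80
  Fallow: +25 → 90 ≥ 90
Round 6 — Eston, Fallow overflow.
No further overflows.

100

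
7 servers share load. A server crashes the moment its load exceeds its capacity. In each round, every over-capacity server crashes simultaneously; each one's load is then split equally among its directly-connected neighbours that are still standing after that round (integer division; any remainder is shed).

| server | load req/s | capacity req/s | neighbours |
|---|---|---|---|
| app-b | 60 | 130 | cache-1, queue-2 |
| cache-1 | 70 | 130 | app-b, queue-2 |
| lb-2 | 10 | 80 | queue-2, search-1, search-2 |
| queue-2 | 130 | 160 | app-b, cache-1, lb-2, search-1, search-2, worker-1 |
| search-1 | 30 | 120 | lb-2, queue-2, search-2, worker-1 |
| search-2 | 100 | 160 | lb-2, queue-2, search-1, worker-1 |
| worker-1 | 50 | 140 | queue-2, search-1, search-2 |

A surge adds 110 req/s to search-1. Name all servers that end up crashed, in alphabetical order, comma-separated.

lb-2, queue-2, search-1, search-2, worker-1

Round 1 — search-1 at 140 > 120. search-1 crashes.
  search-1 sheds 140 req/s to lb-2, queue-2, search-2, worker-1: 35 each.
    lb-2: 10+35 = 45 ≤ 80
    queue-2: 130+35 = 165 > 160
    search-2: 100+35 = 135 ≤ 160
    worker-1: 50+35 = 85 ≤ 140
Round 2 — queue-2 crashes.
  queue-2 sheds 165 req/s to app-b, cache-1, lb-2, search-2, worker-1: 33 each.
    app-b: 60+33 = 93 ≤ 130
    cache-1: 70+33 = 103 ≤ 130
    lb-2: 45+33 = 78 ≤ 80
    search-2: 135+33 = 168 > 160
    worker-1: 85+33 = 118 ≤ 140
Round 3 — search-2 crashes.
  search-2 sheds 168 req/s to lb-2, worker-1: 84 each.
    lb-2: 78+84 = 162 > 80
    worker-1: 118+84 = 202 > 140
Round 4 — lb-2, worker-1 crash.
  lb-2 sheds 162 req/s: no online neighbours, lost.
  worker-1 sheds 202 req/s: no online neighbours, lost.
No further crashes.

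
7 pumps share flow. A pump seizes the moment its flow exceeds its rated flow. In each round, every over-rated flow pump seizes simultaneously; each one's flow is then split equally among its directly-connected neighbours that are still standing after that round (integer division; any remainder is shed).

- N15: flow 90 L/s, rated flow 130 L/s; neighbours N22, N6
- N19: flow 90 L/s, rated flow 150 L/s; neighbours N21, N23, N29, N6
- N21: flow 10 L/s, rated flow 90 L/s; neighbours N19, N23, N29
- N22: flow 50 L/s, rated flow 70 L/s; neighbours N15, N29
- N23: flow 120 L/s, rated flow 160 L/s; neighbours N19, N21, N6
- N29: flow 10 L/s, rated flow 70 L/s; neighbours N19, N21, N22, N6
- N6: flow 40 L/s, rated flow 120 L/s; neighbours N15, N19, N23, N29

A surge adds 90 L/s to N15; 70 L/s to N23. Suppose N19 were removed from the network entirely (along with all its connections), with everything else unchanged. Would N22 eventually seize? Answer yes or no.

With N19 removed:
Round 1 — N15 at 180 > 130; N23 at 190 > 160. N15, N23 seize.
  N15 sheds 180 L/s to N22, N6: 90 each.
    N22: 50+90 = 140 > 70
    N6: 40+90 = 130 > 120
  N23 sheds 190 L/s to N21, N6: 95 each.
    N21: 10+95 = 105 > 90
    N6: 130+95 = 225 > 120
Round 2 — N21, N22, N6 seize.
  N21 sheds 105 L/s to N29: 105 each.
    N29: 10+105 = 115 > 70
  N22 sheds 140 L/s to N29: 140 each.
    N29: 115+140 = 255 > 70
  N6 sheds 225 L/s to N29: 225 each.
    N29: 255+225 = 480 > 70
Round 3 — N29 seizes.
  N29 sheds 480 L/s: no online neighbours, lost.
No further seizures.

yes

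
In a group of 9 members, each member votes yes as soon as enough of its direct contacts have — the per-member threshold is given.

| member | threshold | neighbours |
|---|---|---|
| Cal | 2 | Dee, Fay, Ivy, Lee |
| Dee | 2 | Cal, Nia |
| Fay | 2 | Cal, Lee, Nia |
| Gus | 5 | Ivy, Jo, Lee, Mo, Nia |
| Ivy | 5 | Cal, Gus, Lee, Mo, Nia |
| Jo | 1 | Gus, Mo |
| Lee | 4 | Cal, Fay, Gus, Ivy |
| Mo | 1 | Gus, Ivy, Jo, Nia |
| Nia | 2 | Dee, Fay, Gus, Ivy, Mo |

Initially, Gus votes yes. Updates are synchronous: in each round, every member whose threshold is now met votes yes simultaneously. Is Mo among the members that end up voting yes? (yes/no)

yes

Round 1 — Gus votes yes (initial).
Round 2 — checking thresholds:
  Ivy: 1 of 5 neighbours < 5, not yet.
  Jo: 1 of 2 neighbours ≥ 1, votes yes.
  Lee: 1 of 4 neighbours < 4, not yet.
  Mo: 1 of 4 neighbours ≥ 1, votes yes.
  Nia: 1 of 5 neighbours < 2, not yet.
Round 3 — checking thresholds:
  Ivy: 2 of 5 neighbours < 5, not yet.
  Lee: 1 of 4 neighbours < 4, not yet.
  Nia: 2 of 5 neighbours ≥ 2, votes yes.
Round 4 — no new yes votes; cascade stops.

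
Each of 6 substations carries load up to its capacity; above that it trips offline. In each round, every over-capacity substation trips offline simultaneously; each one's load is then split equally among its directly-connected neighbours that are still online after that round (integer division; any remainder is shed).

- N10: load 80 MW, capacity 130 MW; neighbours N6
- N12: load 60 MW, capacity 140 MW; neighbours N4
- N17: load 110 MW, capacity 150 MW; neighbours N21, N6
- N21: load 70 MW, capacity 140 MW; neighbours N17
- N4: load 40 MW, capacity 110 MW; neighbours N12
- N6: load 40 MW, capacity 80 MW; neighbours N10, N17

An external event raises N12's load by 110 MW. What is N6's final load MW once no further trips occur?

40

Round 1 — N12 at 170 > 140. N12 trips offline.
  N12 sheds 170 MW to N4: 170 each.
    N4: 40+170 = 210 > 110
Round 2 — N4 trips offline.
  N4 sheds 210 MW: no online neighbours, lost.
No further trips.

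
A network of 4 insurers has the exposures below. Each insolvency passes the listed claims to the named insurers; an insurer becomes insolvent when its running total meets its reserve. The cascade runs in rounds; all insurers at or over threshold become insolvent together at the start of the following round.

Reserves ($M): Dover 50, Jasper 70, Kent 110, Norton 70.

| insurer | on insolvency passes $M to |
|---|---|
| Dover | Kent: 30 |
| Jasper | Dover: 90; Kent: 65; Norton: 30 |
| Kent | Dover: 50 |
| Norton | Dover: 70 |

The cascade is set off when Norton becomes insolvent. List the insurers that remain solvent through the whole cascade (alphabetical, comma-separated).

Round 1 — Norton becomes insolvent (initial).
  Dover: +70 → 70 ≥ 50
Round 2 — Dover becomes insolvent.
  Kent: +30 → 30 < 110
No further insolvencies.

Jasper, Kent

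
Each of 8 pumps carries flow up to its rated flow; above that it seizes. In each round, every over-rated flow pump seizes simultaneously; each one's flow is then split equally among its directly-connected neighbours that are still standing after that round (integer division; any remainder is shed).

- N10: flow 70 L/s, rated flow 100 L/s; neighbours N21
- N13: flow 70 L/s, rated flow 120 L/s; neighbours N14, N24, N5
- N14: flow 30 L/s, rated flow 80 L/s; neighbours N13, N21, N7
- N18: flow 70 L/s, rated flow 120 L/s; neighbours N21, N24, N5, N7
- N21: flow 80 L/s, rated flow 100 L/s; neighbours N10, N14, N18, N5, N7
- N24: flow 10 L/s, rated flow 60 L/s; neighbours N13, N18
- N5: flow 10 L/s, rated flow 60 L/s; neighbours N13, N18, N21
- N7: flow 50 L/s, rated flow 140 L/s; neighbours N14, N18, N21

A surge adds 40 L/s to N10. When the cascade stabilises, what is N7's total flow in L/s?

97

Round 1 — N10 at 110 > 100. N10 seizes.
  N10 sheds 110 L/s to N21: 110 each.
    N21: 80+110 = 190 > 100
Round 2 — N21 seizes.
  N21 sheds 190 L/s to N14, N18, N5, N7: 47 each (2 lost).
    N14: 30+47 = 77 ≤ 80
    N18: 70+47 = 117 ≤ 120
    N5: 10+47 = 57 ≤ 60
    N7: 50+47 = 97 ≤ 140
No further seizures.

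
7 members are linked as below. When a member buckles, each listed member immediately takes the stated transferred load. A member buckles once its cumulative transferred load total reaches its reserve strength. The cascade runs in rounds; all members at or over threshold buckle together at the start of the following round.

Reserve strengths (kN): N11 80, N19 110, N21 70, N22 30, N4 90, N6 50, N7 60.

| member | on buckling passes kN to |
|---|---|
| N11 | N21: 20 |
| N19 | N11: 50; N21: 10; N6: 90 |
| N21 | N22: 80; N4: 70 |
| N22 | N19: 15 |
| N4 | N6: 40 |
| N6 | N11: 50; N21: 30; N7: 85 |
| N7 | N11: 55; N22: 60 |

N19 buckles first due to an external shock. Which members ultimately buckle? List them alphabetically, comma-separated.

Round 1 — N19 buckles (initial).
  N11: +50 → 50 < 80
  N21: +10 → 10 < 70
  N6: +90 → 90 ≥ 50
Round 2 — N6 buckles.
  N11: +50 → 100 ≥ 80
  N21: +30 → 40 < 70
  N7: +85 → 85 ≥ 60
Round 3 — N11, N7 buckle.
  N21: +20 → 60 < 70
  N22: +60 → 60 ≥ 30
Round 4 — N22 buckles.
No further bucklings.

N11, N19, N22, N6, N7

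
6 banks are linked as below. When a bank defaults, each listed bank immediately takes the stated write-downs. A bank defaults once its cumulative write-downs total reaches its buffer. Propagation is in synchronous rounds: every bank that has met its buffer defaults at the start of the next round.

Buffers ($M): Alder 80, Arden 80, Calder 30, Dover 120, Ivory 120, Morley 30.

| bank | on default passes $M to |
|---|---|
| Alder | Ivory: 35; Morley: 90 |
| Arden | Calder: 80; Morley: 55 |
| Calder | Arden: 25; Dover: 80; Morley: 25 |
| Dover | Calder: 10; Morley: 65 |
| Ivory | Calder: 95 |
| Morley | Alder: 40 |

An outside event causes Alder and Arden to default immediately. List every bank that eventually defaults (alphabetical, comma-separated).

Alder, Arden, Calder, Morley

Round 1 — Alder, Arden default (initial).
  Calder: +80 → 80 ≥ 30
  Ivory: +35 → 35 < 120
  Morley: +90+55 → 145 ≥ 30
Round 2 — Calder, Morley default.
  Dover: +80 → 80 < 120
No further defaults.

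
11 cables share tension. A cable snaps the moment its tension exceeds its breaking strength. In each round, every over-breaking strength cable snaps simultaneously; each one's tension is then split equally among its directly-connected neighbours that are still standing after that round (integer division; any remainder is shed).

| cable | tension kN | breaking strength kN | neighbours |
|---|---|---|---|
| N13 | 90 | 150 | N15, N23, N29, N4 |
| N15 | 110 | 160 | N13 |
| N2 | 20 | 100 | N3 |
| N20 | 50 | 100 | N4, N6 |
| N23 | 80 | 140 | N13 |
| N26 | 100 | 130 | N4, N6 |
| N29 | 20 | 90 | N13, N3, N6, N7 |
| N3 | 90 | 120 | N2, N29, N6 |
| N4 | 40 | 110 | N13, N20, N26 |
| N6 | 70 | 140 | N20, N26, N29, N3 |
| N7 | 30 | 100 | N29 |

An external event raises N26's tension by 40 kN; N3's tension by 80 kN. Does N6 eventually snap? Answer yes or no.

yes

Round 1 — N26 at 140 > 130; N3 at 170 > 120. N26, N3 snap.
  N26 sheds 140 kN to N4, N6: 70 each.
    N4: 40+70 = 110 ≤ 110
    N6: 70+70 = 140 ≤ 140
  N3 sheds 170 kN to N2, N29, N6: 56 each (2 lost).
    N2: 20+56 = 76 ≤ 100
    N29: 20+56 = 76 ≤ 90
    N6: 140+56 = 196 > 140
Round 2 — N6 snaps.
  N6 sheds 196 kN to N20, N29: 98 each.
    N20: 50+98 = 148 > 100
    N29: 76+98 = 174 > 90
Round 3 — N20, N29 snap.
  N20 sheds 148 kN to N4: 148 each.
    N4: 110+148 = 258 > 110
  N29 sheds 174 kN to N13, N7: 87 each.
    N13: 90+87 = 177 > 150
    N7: 30+87 = 117 > 100
Round 4 — N13, N4, N7 snap.
  N13 sheds 177 kN to N15, N23: 88 each (1 lost).
    N15: 110+88 = 198 > 160
    N23: 80+88 = 168 > 140
  N4 sheds 258 kN: no online neighbours, lost.
  N7 sheds 117 kN: no online neighbours, lost.
Round 5 — N15, N23 snap.
  N15 sheds 198 kN: no online neighbours, lost.
  N23 sheds 168 kN: no online neighbours, lost.
No further breaks.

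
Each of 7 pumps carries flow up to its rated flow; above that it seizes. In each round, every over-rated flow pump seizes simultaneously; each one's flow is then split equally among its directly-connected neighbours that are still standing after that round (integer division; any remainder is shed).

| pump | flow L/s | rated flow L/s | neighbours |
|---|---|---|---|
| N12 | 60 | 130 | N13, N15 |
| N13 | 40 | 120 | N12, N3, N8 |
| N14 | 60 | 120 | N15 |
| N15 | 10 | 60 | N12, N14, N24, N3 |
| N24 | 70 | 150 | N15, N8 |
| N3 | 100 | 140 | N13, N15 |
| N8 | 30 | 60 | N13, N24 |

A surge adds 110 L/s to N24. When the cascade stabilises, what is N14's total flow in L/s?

Round 1 — N24 at 180 > 150. N24 seizes.
  N24 sheds 180 L/s to N15, N8: 90 each.
    N15: 10+90 = 100 > 60
    N8: 30+90 = 120 > 60
Round 2 — N15, N8 seize.
  N15 sheds 100 L/s to N12, N14, N3: 33 each (1 lost).
    N12: 60+33 = 93 ≤ 130
    N14: 60+33 = 93 ≤ 120
    N3: 100+33 = 133 ≤ 140
  N8 sheds 120 L/s to N13: 120 each.
    N13: 40+120 = 160 > 120
Round 3 — N13 seizes.
  N13 sheds 160 L/s to N12, N3: 80 each.
    N12: 93+80 = 173 > 130
    N3: 133+80 = 213 > 140
Round 4 — N12, N3 seize.
  N12 sheds 173 L/s: no online neighbours, lost.
  N3 sheds 213 L/s: no online neighbours, lost.
No further seizures.

93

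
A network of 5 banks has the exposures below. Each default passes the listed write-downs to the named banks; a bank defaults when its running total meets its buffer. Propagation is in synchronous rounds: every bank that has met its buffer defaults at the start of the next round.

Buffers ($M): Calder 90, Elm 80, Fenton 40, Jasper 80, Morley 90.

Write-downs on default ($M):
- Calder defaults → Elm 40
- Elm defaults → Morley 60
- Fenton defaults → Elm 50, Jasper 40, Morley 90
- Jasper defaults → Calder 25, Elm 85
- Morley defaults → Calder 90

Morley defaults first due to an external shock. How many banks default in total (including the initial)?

2

Round 1 — Morley defaults (initial).
  Calder: +90 → 90 ≥ 90
Round 2 — Calder defaults.
  Elm: +40 → 40 < 80
No further defaults.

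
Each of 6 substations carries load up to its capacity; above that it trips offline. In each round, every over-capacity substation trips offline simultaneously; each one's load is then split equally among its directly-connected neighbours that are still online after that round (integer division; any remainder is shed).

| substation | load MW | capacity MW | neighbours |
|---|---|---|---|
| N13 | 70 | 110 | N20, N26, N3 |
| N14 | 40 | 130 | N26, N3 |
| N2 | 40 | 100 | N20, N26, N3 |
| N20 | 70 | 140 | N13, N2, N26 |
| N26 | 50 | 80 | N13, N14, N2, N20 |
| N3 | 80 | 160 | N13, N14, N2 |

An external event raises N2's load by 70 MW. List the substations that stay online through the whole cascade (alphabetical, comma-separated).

N13, N14, N20, N3

Round 1 — N2 at 110 > 100. N2 trips offline.
  N2 sheds 110 MW to N20, N26, N3: 36 each (2 lost).
    N20: 70+36 = 106 ≤ 140
    N26: 50+36 = 86 > 80
    N3: 80+36 = 116 ≤ 160
Round 2 — N26 trips offline.
  N26 sheds 86 MW to N13, N14, N20: 28 each (2 lost).
    N13: 70+28 = 98 ≤ 110
    N14: 40+28 = 68 ≤ 130
    N20: 106+28 = 134 ≤ 140
No further trips.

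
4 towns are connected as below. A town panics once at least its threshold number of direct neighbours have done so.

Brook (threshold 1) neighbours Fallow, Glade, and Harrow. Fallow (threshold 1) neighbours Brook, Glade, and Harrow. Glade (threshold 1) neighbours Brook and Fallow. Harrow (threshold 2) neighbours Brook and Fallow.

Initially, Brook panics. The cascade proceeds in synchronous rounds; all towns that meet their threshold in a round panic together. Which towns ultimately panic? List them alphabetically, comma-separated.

Round 1 — Brook panics (initial).
Round 2 — checking thresholds:
  Fallow: 1 of 3 neighbours ≥ 1, panics.
  Glade: 1 of 2 neighbours ≥ 1, panics.
  Harrow: 1 of 2 neighbours < 2, holds.
Round 3 — checking thresholds:
  Harrow: 2 of 2 neighbours ≥ 2, panics.
Round 4 — no new panics; cascade stops.

Brook, Fallow, Glade, Harrow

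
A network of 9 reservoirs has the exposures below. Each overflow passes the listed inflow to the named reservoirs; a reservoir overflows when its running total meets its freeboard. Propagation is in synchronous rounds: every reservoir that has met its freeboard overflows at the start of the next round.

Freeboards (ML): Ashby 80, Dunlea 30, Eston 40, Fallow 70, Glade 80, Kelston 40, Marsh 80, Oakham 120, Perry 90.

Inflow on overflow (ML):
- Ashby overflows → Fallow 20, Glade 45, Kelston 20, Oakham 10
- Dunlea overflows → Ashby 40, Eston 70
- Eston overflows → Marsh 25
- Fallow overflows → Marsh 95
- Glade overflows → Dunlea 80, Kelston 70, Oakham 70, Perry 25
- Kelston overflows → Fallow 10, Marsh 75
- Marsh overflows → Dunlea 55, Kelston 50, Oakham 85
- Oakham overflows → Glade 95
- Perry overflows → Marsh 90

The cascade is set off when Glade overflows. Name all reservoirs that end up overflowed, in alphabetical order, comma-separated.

Round 1 — Glade overflows (initial).
  Dunlea: +80 → 80 ≥ 30
  Kelston: +70 → 70 ≥ 40
  Oakham: +70 → 70 < 120
  Perry: +25 → 25 < 90
Round 2 — Dunlea, Kelston overflow.
  Ashby: +40 → 40 < 80
  Eston: +70 → 70 ≥ 40
  Fallow: +10 → 10 < 70
  Marsh: +75 → 75 < 80
Round 3 — Eston overflows.
  Marsh: +25 → 100 ≥ 80
Round 4 — Marsh overflows.
  Oakham: +85 → 155 ≥ 120
Round 5 — Oakham overflows.
No further overflows.

Dunlea, Eston, Glade, Kelston, Marsh, Oakham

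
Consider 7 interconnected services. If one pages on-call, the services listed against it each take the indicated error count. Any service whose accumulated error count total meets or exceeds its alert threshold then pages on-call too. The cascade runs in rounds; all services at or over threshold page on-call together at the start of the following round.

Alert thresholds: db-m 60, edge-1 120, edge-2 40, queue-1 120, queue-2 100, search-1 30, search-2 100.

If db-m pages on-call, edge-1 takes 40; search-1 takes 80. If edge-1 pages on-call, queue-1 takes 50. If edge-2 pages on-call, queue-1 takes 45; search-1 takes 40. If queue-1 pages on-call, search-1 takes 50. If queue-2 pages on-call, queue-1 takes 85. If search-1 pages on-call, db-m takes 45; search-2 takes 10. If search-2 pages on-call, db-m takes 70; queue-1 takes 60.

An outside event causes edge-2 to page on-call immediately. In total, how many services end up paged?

2

Round 1 — edge-2 pages on-call (initial).
  queue-1: +45 → 45 < 120
  search-1: +40 → 40 ≥ 30
Round 2 — search-1 pages on-call.
  db-m: +45 → 45 < 60
  search-2: +10 → 10 < 100
No further pages.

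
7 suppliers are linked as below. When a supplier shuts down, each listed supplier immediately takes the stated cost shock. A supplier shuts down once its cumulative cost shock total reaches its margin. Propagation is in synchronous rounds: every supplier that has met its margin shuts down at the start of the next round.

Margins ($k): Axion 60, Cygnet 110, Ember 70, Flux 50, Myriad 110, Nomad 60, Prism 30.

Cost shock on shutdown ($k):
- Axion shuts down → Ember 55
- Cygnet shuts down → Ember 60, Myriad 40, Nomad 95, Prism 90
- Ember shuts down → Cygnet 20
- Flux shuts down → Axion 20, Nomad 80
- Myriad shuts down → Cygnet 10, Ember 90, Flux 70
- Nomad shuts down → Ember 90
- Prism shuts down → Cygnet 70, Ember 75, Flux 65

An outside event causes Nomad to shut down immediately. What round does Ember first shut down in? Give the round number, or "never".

Round 1 — Nomad shuts down (initial).
  Ember: +90 → 90 ≥ 70
Round 2 — Ember shuts down.
  Cygnet: +20 → 20 < 110
No further shutdowns.

2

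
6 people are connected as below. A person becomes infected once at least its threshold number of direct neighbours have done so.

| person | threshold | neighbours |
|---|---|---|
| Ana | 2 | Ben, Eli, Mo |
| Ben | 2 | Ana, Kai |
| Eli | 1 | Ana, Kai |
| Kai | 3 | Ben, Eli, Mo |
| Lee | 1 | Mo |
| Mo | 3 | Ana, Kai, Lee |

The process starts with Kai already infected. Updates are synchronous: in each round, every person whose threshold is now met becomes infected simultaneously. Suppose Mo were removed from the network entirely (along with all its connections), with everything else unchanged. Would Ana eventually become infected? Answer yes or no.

With Mo removed:
Round 1 — Kai becomes infected (initial).
Round 2 — checking thresholds:
  Ben: 1 of 2 neighbours < 2, holds.
  Eli: 1 of 2 neighbours ≥ 1, becomes infected.
Round 3 — no new infections; cascade stops.

no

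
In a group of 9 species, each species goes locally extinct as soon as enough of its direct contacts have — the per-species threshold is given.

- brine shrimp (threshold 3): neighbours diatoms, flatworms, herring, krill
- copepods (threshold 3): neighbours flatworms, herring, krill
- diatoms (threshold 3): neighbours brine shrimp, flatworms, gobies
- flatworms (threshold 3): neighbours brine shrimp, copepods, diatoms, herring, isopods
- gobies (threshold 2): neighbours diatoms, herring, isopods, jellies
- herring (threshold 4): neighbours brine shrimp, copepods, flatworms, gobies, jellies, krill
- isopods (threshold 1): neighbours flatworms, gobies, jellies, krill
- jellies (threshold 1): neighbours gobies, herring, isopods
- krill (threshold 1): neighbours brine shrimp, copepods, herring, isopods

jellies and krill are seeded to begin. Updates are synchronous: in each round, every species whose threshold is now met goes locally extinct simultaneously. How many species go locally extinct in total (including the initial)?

4

Round 1 — jellies, krill go locally extinct (initial).
Round 2 — checking thresholds:
  brine shrimp: 1 of 4 neighbours < 3, not yet.
  copepods: 1 of 3 neighbours < 3, not yet.
  gobies: 1 of 4 neighbours < 2, not yet.
  herring: 2 of 6 neighbours < 4, not yet.
  isopods: 2 of 4 neighbours ≥ 1, goes locally extinct.
Round 3 — checking thresholds:
  brine shrimp: 1 of 4 neighbours < 3, not yet.
  copepods: 1 of 3 neighbours < 3, not yet.
  flatworms: 1 of 5 neighbours < 3, not yet.
  gobies: 2 of 4 neighbours ≥ 2, goes locally extinct.
  herring: 2 of 6 neighbours < 4, not yet.
Round 4 — no new extinctions; cascade stops.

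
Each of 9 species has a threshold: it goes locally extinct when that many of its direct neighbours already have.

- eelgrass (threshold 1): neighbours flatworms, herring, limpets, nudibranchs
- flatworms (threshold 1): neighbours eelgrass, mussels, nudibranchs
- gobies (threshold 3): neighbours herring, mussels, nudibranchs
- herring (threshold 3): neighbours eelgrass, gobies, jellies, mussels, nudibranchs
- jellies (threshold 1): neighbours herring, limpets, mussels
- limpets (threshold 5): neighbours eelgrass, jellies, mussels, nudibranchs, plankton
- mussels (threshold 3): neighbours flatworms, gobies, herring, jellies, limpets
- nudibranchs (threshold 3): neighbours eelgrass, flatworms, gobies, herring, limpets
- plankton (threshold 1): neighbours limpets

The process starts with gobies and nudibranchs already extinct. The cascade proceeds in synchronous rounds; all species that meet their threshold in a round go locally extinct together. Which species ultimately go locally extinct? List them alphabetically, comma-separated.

eelgrass, flatworms, gobies, herring, jellies, mussels, nudibranchs

Round 1 — gobies, nudibranchs go locally extinct (initial).
Round 2 — checking thresholds:
  eelgrass: 1 of 4 neighbours ≥ 1, goes locally extinct.
  flatworms: 1 of 3 neighbours ≥ 1, goes locally extinct.
  herring: 2 of 5 neighbours < 3, below threshold.
  limpets: 1 of 5 neighbours < 5, below threshold.
  mussels: 1 of 5 neighbours < 3, below threshold.
Round 3 — checking thresholds:
  herring: 3 of 5 neighbours ≥ 3, goes locally extinct.
  limpets: 2 of 5 neighbours < 5, below threshold.
  mussels: 2 of 5 neighbours < 3, below threshold.
Round 4 — checking thresholds:
  jellies: 1 of 3 neighbours ≥ 1, goes locally extinct.
  limpets: 2 of 5 neighbours < 5, below threshold.
  mussels: 3 of 5 neighbours ≥ 3, goes locally extinct.
Round 5 — no new extinctions; cascade stops.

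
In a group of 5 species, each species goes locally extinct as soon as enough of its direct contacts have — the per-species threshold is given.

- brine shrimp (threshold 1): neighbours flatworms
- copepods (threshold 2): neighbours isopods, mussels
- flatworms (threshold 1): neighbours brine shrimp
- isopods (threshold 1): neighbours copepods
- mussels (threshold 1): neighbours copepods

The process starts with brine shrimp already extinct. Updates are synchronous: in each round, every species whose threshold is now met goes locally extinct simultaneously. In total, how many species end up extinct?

2

Round 1 — brine shrimp goes locally extinct (initial).
Round 2 — checking thresholds:
  flatworms: 1 of 1 neighbours ≥ 1, goes locally extinct.
Round 3 — no new extinctions; cascade stops.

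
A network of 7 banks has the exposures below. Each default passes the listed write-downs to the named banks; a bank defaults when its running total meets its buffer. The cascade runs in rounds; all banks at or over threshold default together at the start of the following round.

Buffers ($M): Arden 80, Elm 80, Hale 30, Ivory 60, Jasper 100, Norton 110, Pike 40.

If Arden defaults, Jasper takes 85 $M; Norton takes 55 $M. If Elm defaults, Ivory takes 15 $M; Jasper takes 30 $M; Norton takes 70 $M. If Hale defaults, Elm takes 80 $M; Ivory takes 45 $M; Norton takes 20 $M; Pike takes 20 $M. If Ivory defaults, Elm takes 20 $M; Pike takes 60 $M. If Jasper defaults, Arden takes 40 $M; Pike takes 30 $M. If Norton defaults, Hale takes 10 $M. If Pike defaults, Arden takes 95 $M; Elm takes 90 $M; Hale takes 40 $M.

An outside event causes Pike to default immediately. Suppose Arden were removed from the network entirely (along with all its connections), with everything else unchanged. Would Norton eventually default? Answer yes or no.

no

With Arden removed:
Round 1 — Pike defaults (initial).
  Elm: +90 → 90 ≥ 80
  Hale: +40 → 40 ≥ 30
Round 2 — Elm, Hale default.
  Ivory: +15+45 → 60 ≥ 60
  Jasper: +30 → 30 < 100
  Norton: +70+20 → 90 < 110
Round 3 — Ivory defaults.
No further defaults.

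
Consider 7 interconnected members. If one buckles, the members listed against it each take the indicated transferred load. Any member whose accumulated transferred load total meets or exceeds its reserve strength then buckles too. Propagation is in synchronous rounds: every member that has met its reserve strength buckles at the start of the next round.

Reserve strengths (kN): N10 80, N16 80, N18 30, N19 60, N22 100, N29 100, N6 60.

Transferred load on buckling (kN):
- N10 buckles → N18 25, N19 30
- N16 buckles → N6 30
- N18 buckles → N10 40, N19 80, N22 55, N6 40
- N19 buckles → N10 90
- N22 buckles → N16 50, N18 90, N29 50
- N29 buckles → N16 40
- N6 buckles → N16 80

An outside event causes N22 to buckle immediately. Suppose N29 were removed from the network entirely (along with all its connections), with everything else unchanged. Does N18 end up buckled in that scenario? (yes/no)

With N29 removed:
Round 1 — N22 buckles (initial).
  N16: +50 → 50 < 80
  N18: +90 → 90 ≥ 30
Round 2 — N18 buckles.
  N10: +40 → 40 < 80
  N19: +80 → 80 ≥ 60
  N6: +40 → 40 < 60
Round 3 — N19 buckles.
  N10: +90 → 130 ≥ 80
Round 4 — N10 buckles.
No further bucklings.

yes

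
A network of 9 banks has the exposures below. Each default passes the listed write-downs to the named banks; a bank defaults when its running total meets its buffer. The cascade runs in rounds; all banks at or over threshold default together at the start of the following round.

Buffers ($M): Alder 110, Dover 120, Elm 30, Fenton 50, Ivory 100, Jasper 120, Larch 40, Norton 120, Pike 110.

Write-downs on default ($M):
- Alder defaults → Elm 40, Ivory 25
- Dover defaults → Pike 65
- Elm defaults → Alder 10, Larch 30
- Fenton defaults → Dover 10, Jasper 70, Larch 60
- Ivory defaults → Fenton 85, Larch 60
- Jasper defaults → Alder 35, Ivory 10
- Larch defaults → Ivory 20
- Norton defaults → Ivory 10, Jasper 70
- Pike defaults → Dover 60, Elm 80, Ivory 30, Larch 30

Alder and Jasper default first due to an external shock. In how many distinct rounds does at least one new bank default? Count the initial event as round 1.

2

Round 1 — Alder, Jasper default (initial).
  Elm: +40 → 40 ≥ 30
  Ivory: +25+10 → 35 < 100
Round 2 — Elm defaults.
  Larch: +30 → 30 < 40
No further defaults.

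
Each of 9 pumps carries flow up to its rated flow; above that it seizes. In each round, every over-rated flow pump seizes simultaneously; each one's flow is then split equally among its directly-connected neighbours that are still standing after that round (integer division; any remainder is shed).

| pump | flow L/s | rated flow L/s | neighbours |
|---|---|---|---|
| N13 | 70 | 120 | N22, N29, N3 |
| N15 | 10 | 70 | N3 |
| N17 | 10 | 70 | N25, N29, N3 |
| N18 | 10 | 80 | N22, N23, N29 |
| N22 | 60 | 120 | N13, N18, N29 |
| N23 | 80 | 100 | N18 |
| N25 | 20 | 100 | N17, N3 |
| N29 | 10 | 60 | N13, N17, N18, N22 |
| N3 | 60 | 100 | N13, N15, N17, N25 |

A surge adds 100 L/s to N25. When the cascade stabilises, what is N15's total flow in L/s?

Round 1 — N25 at 120 > 100. N25 seizes.
  N25 sheds 120 L/s to N17, N3: 60 each.
    N17: 10+60 = 70 ≤ 70
    N3: 60+60 = 120 > 100
Round 2 — N3 seizes.
  N3 sheds 120 L/s to N13, N15, N17: 40 each.
    N13: 70+40 = 110 ≤ 120
    N15: 10+40 = 50 ≤ 70
    N17: 70+40 = 110 > 70
Round 3 — N17 seizes.
  N17 sheds 110 L/s to N29: 110 each.
    N29: 10+110 = 120 > 60
Round 4 — N29 seizes.
  N29 sheds 120 L/s to N13, N18, N22: 40 each.
    N13: 110+40 = 150 > 120
    N18: 10+40 = 50 ≤ 80
    N22: 60+40 = 100 ≤ 120
Round 5 — N13 seizes.
  N13 sheds 150 L/s to N22: 150 each.
    N22: 100+150 = 250 > 120
Round 6 — N22 seizes.
  N22 sheds 250 L/s to N18: 250 each.
    N18: 50+250 = 300 > 80
Round 7 — N18 seizes.
  N18 sheds 300 L/s to N23: 300 each.
    N23: 80+300 = 380 > 100
Round 8 — N23 seizes.
  N23 sheds 380 L/s: no online neighbours, lost.
No further seizures.

50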